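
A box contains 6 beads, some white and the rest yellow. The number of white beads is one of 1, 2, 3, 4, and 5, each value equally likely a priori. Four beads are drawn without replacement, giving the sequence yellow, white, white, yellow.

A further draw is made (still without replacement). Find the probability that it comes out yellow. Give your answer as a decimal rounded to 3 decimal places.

Compute the likelihood of the observed sequence for each case: P(data | r = 1) = (5/6)(1/5)(0/4) = 0; P(data | r = 2) = (4/6)(2/5)(1/4)(3/3) = 1/15; P(data | r = 3) = (3/6)(3/5)(2/4)(2/3) = 1/10; P(data | r = 4) = (2/6)(4/5)(3/4)(1/3) = 1/15; P(data | r = 5) = (1/6)(5/5)(4/4)(0/3) = 0.
Weighting by the prior gives 1/5 · 0 = 0, 1/5 · 1/15 = 1/75, 1/5 · 1/10 = 1/50, 1/5 · 1/15 = 1/75, 1/5 · 0 = 0; summing to 7/150.
Dividing through by the total gives posterior P(r = 1 | data) = 0, P(r = 2 | data) = 2/7, P(r = 3 | data) = 3/7, P(r = 4 | data) = 2/7, P(r = 5 | data) = 0.
Averaging over the posterior, P(yellow next | data) = (1)(2/7) + (1/2)(3/7) + (0)(2/7) = 1/2.

0.500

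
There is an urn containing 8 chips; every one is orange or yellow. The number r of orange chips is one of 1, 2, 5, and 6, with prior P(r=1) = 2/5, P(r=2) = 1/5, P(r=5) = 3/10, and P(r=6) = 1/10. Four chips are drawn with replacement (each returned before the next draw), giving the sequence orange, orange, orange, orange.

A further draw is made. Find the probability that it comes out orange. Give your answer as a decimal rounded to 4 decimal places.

The likelihood of the observed sequence under each hypothesis: P(data | r = 1) = (1/8)(1/8)(1/8)(1/8) = 0.00024414; P(data | r = 2) = (2/8)(2/8)(2/8)(2/8) = 0.0039062; P(data | r = 5) = (5/8)(5/8)(5/8)(5/8) = 0.15259; P(data | r = 6) = (6/8)(6/8)(6/8)(6/8) = 0.31641.
Multiplying each by its prior: 2/5 · 0.00024414 = 9.7656e-05, 1/5 · 0.0039062 = 0.00078125, 3/10 · 0.15259 = 0.045776, 1/10 · 0.31641 = 0.031641; these sum to 0.078296.
Normalising, the posterior is P(r = 1 | data) = 0.0012473, P(r = 2 | data) = 0.0099782, P(r = 5 | data) = 0.58466, P(r = 6 | data) = 0.40412.
The predictive probability is P(orange next | data) = (1/8)(0.0012473) + (1/4)(0.0099782) + (5/8)(0.58466) + (3/4)(0.40412) = 0.67115.

0.6711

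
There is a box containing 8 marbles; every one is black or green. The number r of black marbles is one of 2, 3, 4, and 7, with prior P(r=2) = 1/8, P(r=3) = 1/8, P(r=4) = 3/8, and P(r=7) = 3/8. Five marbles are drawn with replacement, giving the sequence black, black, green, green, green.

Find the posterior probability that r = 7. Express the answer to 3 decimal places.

0.028

Compute the likelihood of the observed sequence for each case: P(data | r = 2) = (2/8)(2/8)(6/8)(6/8)(6/8) = 0.026367; P(data | r = 3) = (3/8)(3/8)(5/8)(5/8)(5/8) = 0.034332; P(data | r = 4) = (4/8)(4/8)(4/8)(4/8)(4/8) = 0.03125; P(data | r = 7) = (7/8)(7/8)(1/8)(1/8)(1/8) = 0.0014954.
Weighting by the prior gives 1/8 · 0.026367 = 0.0032959, 1/8 · 0.034332 = 0.0042915, 3/8 · 0.03125 = 0.011719, 3/8 · 0.0014954 = 0.00056076; with total 0.019867.
So P(r = 7 | data) = (0.00056076) / (0.019867) = 0.028226.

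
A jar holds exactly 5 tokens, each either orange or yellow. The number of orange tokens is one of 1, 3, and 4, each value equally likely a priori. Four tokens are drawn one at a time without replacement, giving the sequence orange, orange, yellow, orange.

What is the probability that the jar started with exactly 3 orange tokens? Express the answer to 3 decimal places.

0.333

Under each hypothesis, the probability of the observed sequence is: P(data | r = 1) = (1/5)(0/4) = 0; P(data | r = 3) = (3/5)(2/4)(2/3)(1/2) = 1/10; P(data | r = 4) = (4/5)(3/4)(1/3)(2/2) = 1/5.
Weighting by the prior gives 1/3 · 0 = 0, 1/3 · 1/10 = 1/30, 1/3 · 1/5 = 1/15; these sum to 1/10.
So P(r = 3 | data) = (1/30) / (1/10) = 1/3.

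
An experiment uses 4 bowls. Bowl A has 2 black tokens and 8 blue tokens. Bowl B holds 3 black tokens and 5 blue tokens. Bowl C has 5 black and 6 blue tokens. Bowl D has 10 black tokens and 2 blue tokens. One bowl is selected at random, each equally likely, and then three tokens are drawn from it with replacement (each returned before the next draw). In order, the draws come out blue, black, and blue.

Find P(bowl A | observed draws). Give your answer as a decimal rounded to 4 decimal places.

For each hypothesis, P(data | H) works out to: P(data | bowl A) = (8/10)(2/10)(8/10) = 0.128; P(data | bowl B) = (5/8)(3/8)(5/8) = 0.14648; P(data | bowl C) = (6/11)(5/11)(6/11) = 0.13524; P(data | bowl D) = (2/12)(10/12)(2/12) = 0.023148.
Weighting by the prior gives 1/4 · 0.128 = 0.032, 1/4 · 0.14648 = 0.036621, 1/4 · 0.13524 = 0.033809, 1/4 · 0.023148 = 0.005787; these sum to 0.10822.
Hence P(bowl A | data) = (0.032) / (0.10822) = 0.2957.

0.2957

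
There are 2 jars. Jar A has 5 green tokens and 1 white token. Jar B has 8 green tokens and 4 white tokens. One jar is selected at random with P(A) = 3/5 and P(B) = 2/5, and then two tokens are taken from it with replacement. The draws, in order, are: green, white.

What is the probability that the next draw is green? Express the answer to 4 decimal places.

For each hypothesis, P(data | H) works out to: P(data | jar A) = (5/6)(1/6) = 5/36; P(data | jar B) = (8/12)(4/12) = 2/9.
Multiplying each by its prior: 3/5 · 5/36 = 1/12, 2/5 · 2/9 = 4/45; these sum to 31/180.
The posterior is then P(jar A | data) = 15/31, P(jar B | data) = 16/31.
So P(green next | data) = Σ P(green next | H) P(H | data) = (5/6)(15/31) + (2/3)(16/31) = 139/186.

0.7473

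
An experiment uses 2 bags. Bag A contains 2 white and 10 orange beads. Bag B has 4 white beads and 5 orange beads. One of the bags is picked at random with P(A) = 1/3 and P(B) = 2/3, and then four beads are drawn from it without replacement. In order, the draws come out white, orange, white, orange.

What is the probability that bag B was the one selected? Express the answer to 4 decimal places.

0.9129

The likelihood of the observed sequence under each hypothesis: P(data | bag A) = (2/12)(10/11)(1/10)(9/9) = 0.015152; P(data | bag B) = (4/9)(5/8)(3/7)(4/6) = 0.079365.
Multiplying each by its prior: 1/3 · 0.015152 = 0.0050505, 2/3 · 0.079365 = 0.05291; summing to 0.057961.
Hence P(bag B | data) = (0.05291) / (0.057961) = 0.91286.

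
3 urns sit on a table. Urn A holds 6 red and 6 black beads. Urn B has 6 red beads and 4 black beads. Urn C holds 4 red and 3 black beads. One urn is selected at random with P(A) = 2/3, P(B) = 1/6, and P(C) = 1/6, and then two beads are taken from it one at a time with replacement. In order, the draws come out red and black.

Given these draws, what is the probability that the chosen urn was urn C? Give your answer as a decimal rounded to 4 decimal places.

0.1649

Under each hypothesis, the probability of the observed sequence is: P(data | urn A) = (6/12)(6/12) = 0.25; P(data | urn B) = (6/10)(4/10) = 0.24; P(data | urn C) = (4/7)(3/7) = 0.2449.
Multiplying each by its prior: 2/3 · 0.25 = 0.16667, 1/6 · 0.24 = 0.04, 1/6 · 0.2449 = 0.040816; summing to 0.24748.
So P(urn C | data) = (0.040816) / (0.24748) = 0.16493.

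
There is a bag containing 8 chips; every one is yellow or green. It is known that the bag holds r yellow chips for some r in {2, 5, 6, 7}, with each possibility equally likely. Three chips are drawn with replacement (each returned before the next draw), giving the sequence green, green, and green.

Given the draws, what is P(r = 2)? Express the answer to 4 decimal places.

The likelihood of the observed sequence under each hypothesis: P(data | r = 2) = (6/8)(6/8)(6/8) = 0.42188; P(data | r = 5) = (3/8)(3/8)(3/8) = 0.052734; P(data | r = 6) = (2/8)(2/8)(2/8) = 0.015625; P(data | r = 7) = (1/8)(1/8)(1/8) = 0.0019531.
Weighting by the prior gives 1/4 · 0.42188 = 0.10547, 1/4 · 0.052734 = 0.013184, 1/4 · 0.015625 = 0.0039062, 1/4 · 0.0019531 = 0.00048828; these sum to 0.12305.
Therefore the posterior P(r = 2 | data) = (0.10547) / (0.12305) = 0.85714.

0.8571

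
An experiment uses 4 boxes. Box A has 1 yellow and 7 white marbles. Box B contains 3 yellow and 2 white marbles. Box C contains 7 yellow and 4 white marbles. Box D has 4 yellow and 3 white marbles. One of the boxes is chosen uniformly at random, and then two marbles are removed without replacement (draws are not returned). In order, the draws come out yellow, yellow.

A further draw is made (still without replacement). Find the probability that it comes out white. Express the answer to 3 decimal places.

0.559

For each hypothesis, P(data | H) works out to: P(data | box A) = (1/8)(0/7) = 0; P(data | box B) = (3/5)(2/4) = 3/10; P(data | box C) = (7/11)(6/10) = 21/55; P(data | box D) = (4/7)(3/6) = 2/7.
The prior-weighted likelihoods are 1/4 · 0 = 0, 1/4 · 3/10 = 3/40, 1/4 · 21/55 = 21/220, 1/4 · 2/7 = 1/14; with total 149/616.
The posterior is then P(box A | data) = 0, P(box B | data) = 231/745, P(box C | data) = 294/745, P(box D | data) = 44/149.
Averaging over the posterior, P(white next | data) = (2/3)(231/745) + (4/9)(294/745) + (3/5)(44/149) = 250/447.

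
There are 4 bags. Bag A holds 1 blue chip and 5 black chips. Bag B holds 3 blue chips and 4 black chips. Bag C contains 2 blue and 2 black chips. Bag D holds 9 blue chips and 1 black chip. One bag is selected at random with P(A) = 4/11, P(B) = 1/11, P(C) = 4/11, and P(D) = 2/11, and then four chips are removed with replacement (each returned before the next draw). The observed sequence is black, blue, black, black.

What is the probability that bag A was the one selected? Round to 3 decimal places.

Under each hypothesis, the probability of the observed sequence is: P(data | bag A) = (5/6)(1/6)(5/6)(5/6) = 0.096451; P(data | bag B) = (4/7)(3/7)(4/7)(4/7) = 0.079967; P(data | bag C) = (2/4)(2/4)(2/4)(2/4) = 0.0625; P(data | bag D) = (1/10)(9/10)(1/10)(1/10) = 0.0009.
The prior-weighted likelihoods are 4/11 · 0.096451 = 0.035073, 1/11 · 0.079967 = 0.0072697, 4/11 · 0.0625 = 0.022727, 2/11 · 0.0009 = 0.00016364; with total 0.065234.
By Bayes' rule, P(bag A | data) = (0.035073) / (0.065234) = 0.53765.

0.538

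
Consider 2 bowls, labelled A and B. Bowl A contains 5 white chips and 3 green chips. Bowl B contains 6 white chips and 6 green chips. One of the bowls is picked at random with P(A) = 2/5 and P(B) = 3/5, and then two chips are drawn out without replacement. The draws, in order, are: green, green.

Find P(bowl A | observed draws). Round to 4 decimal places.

For each hypothesis, P(data | H) works out to: P(data | bowl A) = (3/8)(2/7) = 3/28; P(data | bowl B) = (6/12)(5/11) = 5/22.
The prior-weighted likelihoods are 2/5 · 3/28 = 3/70, 3/5 · 5/22 = 3/22; summing to 69/385.
Hence P(bowl A | data) = (3/70) / (69/385) = 11/46.

0.2391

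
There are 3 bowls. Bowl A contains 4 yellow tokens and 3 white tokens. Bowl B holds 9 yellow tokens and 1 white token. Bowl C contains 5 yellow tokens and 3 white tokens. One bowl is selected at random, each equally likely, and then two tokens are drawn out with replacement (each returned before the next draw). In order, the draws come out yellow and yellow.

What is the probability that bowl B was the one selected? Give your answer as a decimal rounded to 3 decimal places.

0.530

Under each hypothesis, the probability of the observed sequence is: P(data | bowl A) = (4/7)(4/7) = 0.32653; P(data | bowl B) = (9/10)(9/10) = 0.81; P(data | bowl C) = (5/8)(5/8) = 0.39062.
The prior-weighted likelihoods are 1/3 · 0.32653 = 0.10884, 1/3 · 0.81 = 0.27, 1/3 · 0.39062 = 0.13021; with total 0.50905.
So P(bowl B | data) = (0.27) / (0.50905) = 0.5304.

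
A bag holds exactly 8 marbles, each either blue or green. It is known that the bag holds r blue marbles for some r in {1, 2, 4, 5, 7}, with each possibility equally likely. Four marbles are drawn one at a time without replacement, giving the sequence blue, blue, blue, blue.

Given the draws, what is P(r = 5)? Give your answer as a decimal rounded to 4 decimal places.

0.1220

For each hypothesis, P(data | H) works out to: P(data | r = 1) = (1/8)(0/7) = 0; P(data | r = 2) = (2/8)(1/7)(0/6) = 0; P(data | r = 4) = (4/8)(3/7)(2/6)(1/5) = 1/70; P(data | r = 5) = (5/8)(4/7)(3/6)(2/5) = 1/14; P(data | r = 7) = (7/8)(6/7)(5/6)(4/5) = 1/2.
Multiplying each by its prior: 1/5 · 0 = 0, 1/5 · 0 = 0, 1/5 · 1/70 = 1/350, 1/5 · 1/14 = 1/70, 1/5 · 1/2 = 1/10; these sum to 41/350.
Hence P(r = 5 | data) = (1/70) / (41/350) = 5/41.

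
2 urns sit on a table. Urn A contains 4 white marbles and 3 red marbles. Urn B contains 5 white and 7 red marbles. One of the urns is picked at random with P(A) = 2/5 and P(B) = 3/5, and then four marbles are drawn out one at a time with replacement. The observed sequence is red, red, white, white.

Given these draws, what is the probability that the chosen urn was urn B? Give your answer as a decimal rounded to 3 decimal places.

0.596

Compute the likelihood of the observed sequence for each case: P(data | urn A) = (3/7)(3/7)(4/7)(4/7) = 0.059975; P(data | urn B) = (7/12)(7/12)(5/12)(5/12) = 0.059076.
Weighting by the prior gives 2/5 · 0.059975 = 0.02399, 3/5 · 0.059076 = 0.035446; with total 0.059436.
Therefore the posterior P(urn B | data) = (0.035446) / (0.059436) = 0.59637.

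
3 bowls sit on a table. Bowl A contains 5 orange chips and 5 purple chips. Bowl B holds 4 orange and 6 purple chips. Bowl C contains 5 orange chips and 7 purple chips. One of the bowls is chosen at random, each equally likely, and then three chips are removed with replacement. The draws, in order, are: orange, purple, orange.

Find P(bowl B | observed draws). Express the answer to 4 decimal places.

The likelihood of the observed sequence under each hypothesis: P(data | bowl A) = (5/10)(5/10)(5/10) = 0.125; P(data | bowl B) = (4/10)(6/10)(4/10) = 0.096; P(data | bowl C) = (5/12)(7/12)(5/12) = 0.10127.
The prior-weighted likelihoods are 1/3 · 0.125 = 0.041667, 1/3 · 0.096 = 0.032, 1/3 · 0.10127 = 0.033758; these sum to 0.10742.
Therefore the posterior P(bowl B | data) = (0.032) / (0.10742) = 0.29788.

0.2979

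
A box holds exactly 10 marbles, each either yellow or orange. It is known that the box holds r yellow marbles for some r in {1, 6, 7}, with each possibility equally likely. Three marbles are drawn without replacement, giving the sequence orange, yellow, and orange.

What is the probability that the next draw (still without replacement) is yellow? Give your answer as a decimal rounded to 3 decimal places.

0.470

Compute the likelihood of the observed sequence for each case: P(data | r = 1) = (9/10)(1/9)(8/8) = 1/10; P(data | r = 6) = (4/10)(6/9)(3/8) = 1/10; P(data | r = 7) = (3/10)(7/9)(2/8) = 7/120.
The prior-weighted likelihoods are 1/3 · 1/10 = 1/30, 1/3 · 1/10 = 1/30, 1/3 · 7/120 = 7/360; with total 31/360.
Dividing through by the total gives posterior P(r = 1 | data) = 12/31, P(r = 6 | data) = 12/31, P(r = 7 | data) = 7/31.
The predictive probability is P(yellow next | data) = (0)(12/31) + (5/7)(12/31) + (6/7)(7/31) = 102/217.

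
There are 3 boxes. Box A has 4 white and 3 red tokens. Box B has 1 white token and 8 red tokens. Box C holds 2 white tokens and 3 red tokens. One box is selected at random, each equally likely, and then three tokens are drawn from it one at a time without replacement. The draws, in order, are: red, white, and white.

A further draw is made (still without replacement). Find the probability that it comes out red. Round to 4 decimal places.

0.6842

Compute the likelihood of the observed sequence for each case: P(data | box A) = (3/7)(4/6)(3/5) = 6/35; P(data | box B) = (8/9)(1/8)(0/7) = 0; P(data | box C) = (3/5)(2/4)(1/3) = 1/10.
Multiplying each by its prior: 1/3 · 6/35 = 2/35, 1/3 · 0 = 0, 1/3 · 1/10 = 1/30; summing to 19/210.
The posterior is then P(box A | data) = 12/19, P(box B | data) = 0, P(box C | data) = 7/19.
So P(red next | data) = Σ P(red next | H) P(H | data) = (1/2)(12/19) + (1)(7/19) = 13/19.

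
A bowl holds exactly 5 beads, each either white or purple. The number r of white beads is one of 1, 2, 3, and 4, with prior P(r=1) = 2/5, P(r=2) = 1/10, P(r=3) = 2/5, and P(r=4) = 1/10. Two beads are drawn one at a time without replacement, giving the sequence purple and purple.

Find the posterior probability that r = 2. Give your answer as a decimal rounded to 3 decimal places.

The likelihood of the observed sequence under each hypothesis: P(data | r = 1) = (4/5)(3/4) = 3/5; P(data | r = 2) = (3/5)(2/4) = 3/10; P(data | r = 3) = (2/5)(1/4) = 1/10; P(data | r = 4) = (1/5)(0/4) = 0.
The prior-weighted likelihoods are 2/5 · 3/5 = 6/25, 1/10 · 3/10 = 3/100, 2/5 · 1/10 = 1/25, 1/10 · 0 = 0; these sum to 31/100.
So P(r = 2 | data) = (3/100) / (31/100) = 3/31.

0.097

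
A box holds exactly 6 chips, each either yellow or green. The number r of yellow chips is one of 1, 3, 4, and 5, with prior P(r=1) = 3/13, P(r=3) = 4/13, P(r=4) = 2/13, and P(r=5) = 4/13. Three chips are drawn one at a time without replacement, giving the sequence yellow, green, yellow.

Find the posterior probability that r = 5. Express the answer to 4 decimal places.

The likelihood of the observed sequence under each hypothesis: P(data | r = 1) = (1/6)(5/5)(0/4) = 0; P(data | r = 3) = (3/6)(3/5)(2/4) = 3/20; P(data | r = 4) = (4/6)(2/5)(3/4) = 1/5; P(data | r = 5) = (5/6)(1/5)(4/4) = 1/6.
Multiplying each by its prior: 3/13 · 0 = 0, 4/13 · 3/20 = 3/65, 2/13 · 1/5 = 2/65, 4/13 · 1/6 = 2/39; summing to 5/39.
So P(r = 5 | data) = (2/39) / (5/39) = 2/5.

0.4000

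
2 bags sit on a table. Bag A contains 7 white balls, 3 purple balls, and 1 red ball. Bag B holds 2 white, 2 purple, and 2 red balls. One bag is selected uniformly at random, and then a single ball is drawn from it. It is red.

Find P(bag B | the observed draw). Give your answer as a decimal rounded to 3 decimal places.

0.786

Compute the likelihood of this draw for each case: P(data | bag A) = (1/11) = 1/11; P(data | bag B) = (2/6) = 1/3.
Multiplying each by its prior: 1/2 · 1/11 = 1/22, 1/2 · 1/3 = 1/6; with total 7/33.
By Bayes' rule, P(bag B | data) = (1/6) / (7/33) = 11/14.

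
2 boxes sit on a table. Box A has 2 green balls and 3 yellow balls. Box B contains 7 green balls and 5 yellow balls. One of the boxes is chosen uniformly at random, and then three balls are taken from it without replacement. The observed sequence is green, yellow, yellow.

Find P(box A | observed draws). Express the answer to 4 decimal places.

0.6535

For each hypothesis, P(data | H) works out to: P(data | box A) = (2/5)(3/4)(2/3) = 1/5; P(data | box B) = (7/12)(5/11)(4/10) = 7/66.
Weighting by the prior gives 1/2 · 1/5 = 1/10, 1/2 · 7/66 = 7/132; these sum to 101/660.
Hence P(box A | data) = (1/10) / (101/660) = 66/101.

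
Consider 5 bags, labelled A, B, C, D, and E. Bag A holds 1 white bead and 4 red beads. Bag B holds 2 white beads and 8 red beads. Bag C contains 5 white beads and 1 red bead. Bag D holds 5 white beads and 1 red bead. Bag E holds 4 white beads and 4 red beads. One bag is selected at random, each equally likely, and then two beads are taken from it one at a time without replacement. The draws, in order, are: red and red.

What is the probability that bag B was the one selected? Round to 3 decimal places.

Compute the likelihood of the observed sequence for each case: P(data | bag A) = (4/5)(3/4) = 3/5; P(data | bag B) = (8/10)(7/9) = 28/45; P(data | bag C) = (1/6)(0/5) = 0; P(data | bag D) = (1/6)(0/5) = 0; P(data | bag E) = (4/8)(3/7) = 3/14.
Weighting by the prior gives 1/5 · 3/5 = 3/25, 1/5 · 28/45 = 28/225, 1/5 · 0 = 0, 1/5 · 0 = 0, 1/5 · 3/14 = 3/70; these sum to 181/630.
Therefore the posterior P(bag B | data) = (28/225) / (181/630) = 392/905.

0.433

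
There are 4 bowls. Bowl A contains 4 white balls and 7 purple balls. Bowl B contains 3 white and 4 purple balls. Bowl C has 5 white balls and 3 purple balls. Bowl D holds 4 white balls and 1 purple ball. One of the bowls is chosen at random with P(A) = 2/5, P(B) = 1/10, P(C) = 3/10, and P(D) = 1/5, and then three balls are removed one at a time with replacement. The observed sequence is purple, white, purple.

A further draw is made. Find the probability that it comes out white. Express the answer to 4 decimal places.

For each hypothesis, P(data | H) works out to: P(data | bowl A) = (7/11)(4/11)(7/11) = 0.14726; P(data | bowl B) = (4/7)(3/7)(4/7) = 0.13994; P(data | bowl C) = (3/8)(5/8)(3/8) = 0.087891; P(data | bowl D) = (1/5)(4/5)(1/5) = 0.032.
The prior-weighted likelihoods are 2/5 · 0.14726 = 0.058903, 1/10 · 0.13994 = 0.013994, 3/10 · 0.087891 = 0.026367, 1/5 · 0.032 = 0.0064; these sum to 0.10566.
Normalising, the posterior is P(bowl A | data) = 0.55745, P(bowl B | data) = 0.13244, P(bowl C | data) = 0.24954, P(bowl D | data) = 0.060569.
The predictive probability is P(white next | data) = (4/11)(0.55745) + (3/7)(0.13244) + (5/8)(0.24954) + (4/5)(0.060569) = 0.46389.

0.4639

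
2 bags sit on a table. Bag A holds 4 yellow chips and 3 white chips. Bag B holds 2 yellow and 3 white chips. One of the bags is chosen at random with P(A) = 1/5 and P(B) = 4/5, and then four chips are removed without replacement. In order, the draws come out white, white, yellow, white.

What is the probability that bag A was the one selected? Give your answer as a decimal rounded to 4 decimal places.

0.0667

For each hypothesis, P(data | H) works out to: P(data | bag A) = (3/7)(2/6)(4/5)(1/4) = 1/35; P(data | bag B) = (3/5)(2/4)(2/3)(1/2) = 1/10.
Weighting by the prior gives 1/5 · 1/35 = 1/175, 4/5 · 1/10 = 2/25; with total 3/35.
Hence P(bag A | data) = (1/175) / (3/35) = 1/15.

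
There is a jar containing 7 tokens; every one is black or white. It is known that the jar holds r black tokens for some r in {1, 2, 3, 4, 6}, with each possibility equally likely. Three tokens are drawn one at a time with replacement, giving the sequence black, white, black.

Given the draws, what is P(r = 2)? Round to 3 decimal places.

0.137

Compute the likelihood of the observed sequence for each case: P(data | r = 1) = (1/7)(6/7)(1/7) = 0.017493; P(data | r = 2) = (2/7)(5/7)(2/7) = 0.058309; P(data | r = 3) = (3/7)(4/7)(3/7) = 0.10496; P(data | r = 4) = (4/7)(3/7)(4/7) = 0.13994; P(data | r = 6) = (6/7)(1/7)(6/7) = 0.10496.
The prior-weighted likelihoods are 1/5 · 0.017493 = 0.0034985, 1/5 · 0.058309 = 0.011662, 1/5 · 0.10496 = 0.020991, 1/5 · 0.13994 = 0.027988, 1/5 · 0.10496 = 0.020991; these sum to 0.085131.
Therefore the posterior P(r = 2 | data) = (0.011662) / (0.085131) = 0.13699.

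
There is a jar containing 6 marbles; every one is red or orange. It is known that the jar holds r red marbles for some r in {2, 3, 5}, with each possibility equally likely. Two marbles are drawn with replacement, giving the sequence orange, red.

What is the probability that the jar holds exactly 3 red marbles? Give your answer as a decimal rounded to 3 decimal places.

Compute the likelihood of the observed sequence for each case: P(data | r = 2) = (4/6)(2/6) = 2/9; P(data | r = 3) = (3/6)(3/6) = 1/4; P(data | r = 5) = (1/6)(5/6) = 5/36.
Multiplying each by its prior: 1/3 · 2/9 = 2/27, 1/3 · 1/4 = 1/12, 1/3 · 5/36 = 5/108; with total 11/54.
Hence P(r = 3 | data) = (1/12) / (11/54) = 9/22.

0.409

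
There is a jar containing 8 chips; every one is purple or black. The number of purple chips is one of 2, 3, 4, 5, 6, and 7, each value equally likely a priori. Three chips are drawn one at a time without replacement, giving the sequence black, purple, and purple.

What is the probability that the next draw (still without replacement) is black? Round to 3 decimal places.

Under each hypothesis, the probability of the observed sequence is: P(data | r = 2) = (6/8)(2/7)(1/6) = 1/28; P(data | r = 3) = (5/8)(3/7)(2/6) = 5/56; P(data | r = 4) = (4/8)(4/7)(3/6) = 1/7; P(data | r = 5) = (3/8)(5/7)(4/6) = 5/28; P(data | r = 6) = (2/8)(6/7)(5/6) = 5/28; P(data | r = 7) = (1/8)(7/7)(6/6) = 1/8.
Weighting by the prior gives 1/6 · 1/28 = 1/168, 1/6 · 5/56 = 5/336, 1/6 · 1/7 = 1/42, 1/6 · 5/28 = 5/168, 1/6 · 5/28 = 5/168, 1/6 · 1/8 = 1/48; with total 1/8.
Normalising, the posterior is P(r = 2 | data) = 1/21, P(r = 3 | data) = 5/42, P(r = 4 | data) = 4/21, P(r = 5 | data) = 5/21, P(r = 6 | data) = 5/21, P(r = 7 | data) = 1/6.
Averaging over the posterior, P(black next | data) = (1)(1/21) + (4/5)(5/42) + (3/5)(4/21) + (2/5)(5/21) + (1/5)(5/21) + (0)(1/6) = 2/5.

0.400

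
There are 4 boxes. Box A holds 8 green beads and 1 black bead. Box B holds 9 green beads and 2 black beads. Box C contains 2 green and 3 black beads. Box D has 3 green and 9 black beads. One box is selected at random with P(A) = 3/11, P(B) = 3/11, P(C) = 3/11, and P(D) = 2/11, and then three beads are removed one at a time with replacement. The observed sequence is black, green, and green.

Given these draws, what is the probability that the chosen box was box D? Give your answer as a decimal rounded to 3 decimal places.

0.093

For each hypothesis, P(data | H) works out to: P(data | box A) = (1/9)(8/9)(8/9) = 0.087791; P(data | box B) = (2/11)(9/11)(9/11) = 0.12171; P(data | box C) = (3/5)(2/5)(2/5) = 0.096; P(data | box D) = (9/12)(3/12)(3/12) = 0.046875.
Weighting by the prior gives 3/11 · 0.087791 = 0.023943, 3/11 · 0.12171 = 0.033194, 3/11 · 0.096 = 0.026182, 2/11 · 0.046875 = 0.0085227; summing to 0.091842.
Therefore the posterior P(box D | data) = (0.0085227) / (0.091842) = 0.092798.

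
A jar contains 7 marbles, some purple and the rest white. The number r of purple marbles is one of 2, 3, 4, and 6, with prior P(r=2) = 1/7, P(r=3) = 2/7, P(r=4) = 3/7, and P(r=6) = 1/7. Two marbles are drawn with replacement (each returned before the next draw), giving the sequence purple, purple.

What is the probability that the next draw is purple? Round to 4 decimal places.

0.6334

Compute the likelihood of the observed sequence for each case: P(data | r = 2) = (2/7)(2/7) = 4/49; P(data | r = 3) = (3/7)(3/7) = 9/49; P(data | r = 4) = (4/7)(4/7) = 16/49; P(data | r = 6) = (6/7)(6/7) = 36/49.
Weighting by the prior gives 1/7 · 4/49 = 4/343, 2/7 · 9/49 = 18/343, 3/7 · 16/49 = 48/343, 1/7 · 36/49 = 36/343; summing to 106/343.
The posterior is then P(r = 2 | data) = 2/53, P(r = 3 | data) = 9/53, P(r = 4 | data) = 24/53, P(r = 6 | data) = 18/53.
Averaging over the posterior, P(purple next | data) = (2/7)(2/53) + (3/7)(9/53) + (4/7)(24/53) + (6/7)(18/53) = 235/371.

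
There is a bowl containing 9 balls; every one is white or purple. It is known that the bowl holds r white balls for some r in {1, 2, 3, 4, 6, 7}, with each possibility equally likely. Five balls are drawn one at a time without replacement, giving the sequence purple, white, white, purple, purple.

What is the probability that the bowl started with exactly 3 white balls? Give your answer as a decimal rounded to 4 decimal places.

0.3529

Compute the likelihood of the observed sequence for each case: P(data | r = 1) = (8/9)(1/8)(0/7) = 0; P(data | r = 2) = (7/9)(2/8)(1/7)(6/6)(5/5) = 1/36; P(data | r = 3) = (6/9)(3/8)(2/7)(5/6)(4/5) = 1/21; P(data | r = 4) = (5/9)(4/8)(3/7)(4/6)(3/5) = 1/21; P(data | r = 6) = (3/9)(6/8)(5/7)(2/6)(1/5) = 1/84; P(data | r = 7) = (2/9)(7/8)(6/7)(1/6)(0/5) = 0.
Weighting by the prior gives 1/6 · 0 = 0, 1/6 · 1/36 = 1/216, 1/6 · 1/21 = 1/126, 1/6 · 1/21 = 1/126, 1/6 · 1/84 = 1/504, 1/6 · 0 = 0; summing to 17/756.
Hence P(r = 3 | data) = (1/126) / (17/756) = 6/17.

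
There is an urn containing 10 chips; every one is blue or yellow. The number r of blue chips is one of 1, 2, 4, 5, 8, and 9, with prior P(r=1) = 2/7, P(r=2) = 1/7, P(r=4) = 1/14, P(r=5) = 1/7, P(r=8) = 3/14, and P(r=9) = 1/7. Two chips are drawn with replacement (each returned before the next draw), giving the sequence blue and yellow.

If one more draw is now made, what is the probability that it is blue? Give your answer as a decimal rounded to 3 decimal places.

0.477

For each hypothesis, P(data | H) works out to: P(data | r = 1) = (1/10)(9/10) = 9/100; P(data | r = 2) = (2/10)(8/10) = 4/25; P(data | r = 4) = (4/10)(6/10) = 6/25; P(data | r = 5) = (5/10)(5/10) = 1/4; P(data | r = 8) = (8/10)(2/10) = 4/25; P(data | r = 9) = (9/10)(1/10) = 9/100.
Weighting by the prior gives 2/7 · 9/100 = 9/350, 1/7 · 4/25 = 4/175, 1/14 · 6/25 = 3/175, 1/7 · 1/4 = 1/28, 3/14 · 4/25 = 6/175, 1/7 · 9/100 = 9/700; summing to 26/175.
The posterior is then P(r = 1 | data) = 9/52, P(r = 2 | data) = 2/13, P(r = 4 | data) = 3/26, P(r = 5 | data) = 25/104, P(r = 8 | data) = 3/13, P(r = 9 | data) = 9/104.
Averaging over the posterior, P(blue next | data) = (1/10)(9/52) + (1/5)(2/13) + (2/5)(3/26) + (1/2)(25/104) + (4/5)(3/13) + (9/10)(9/104) = 31/65.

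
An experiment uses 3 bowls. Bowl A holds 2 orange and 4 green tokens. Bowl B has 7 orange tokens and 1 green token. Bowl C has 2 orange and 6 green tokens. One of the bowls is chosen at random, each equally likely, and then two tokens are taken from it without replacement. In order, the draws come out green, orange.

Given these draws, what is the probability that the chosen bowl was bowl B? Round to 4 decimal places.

0.2063

Under each hypothesis, the probability of the observed sequence is: P(data | bowl A) = (4/6)(2/5) = 0.26667; P(data | bowl B) = (1/8)(7/7) = 0.125; P(data | bowl C) = (6/8)(2/7) = 0.21429.
Weighting by the prior gives 1/3 · 0.26667 = 0.088889, 1/3 · 0.125 = 0.041667, 1/3 · 0.21429 = 0.071429; summing to 0.20198.
Hence P(bowl B | data) = (0.041667) / (0.20198) = 0.20629.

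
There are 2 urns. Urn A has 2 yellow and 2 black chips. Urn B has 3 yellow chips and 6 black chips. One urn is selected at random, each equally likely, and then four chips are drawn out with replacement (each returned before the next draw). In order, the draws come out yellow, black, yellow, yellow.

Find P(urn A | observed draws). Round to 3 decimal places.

0.717

Compute the likelihood of the observed sequence for each case: P(data | urn A) = (2/4)(2/4)(2/4)(2/4) = 0.0625; P(data | urn B) = (3/9)(6/9)(3/9)(3/9) = 0.024691.
Multiplying each by its prior: 1/2 · 0.0625 = 0.03125, 1/2 · 0.024691 = 0.012346; summing to 0.043596.
So P(urn A | data) = (0.03125) / (0.043596) = 0.71681.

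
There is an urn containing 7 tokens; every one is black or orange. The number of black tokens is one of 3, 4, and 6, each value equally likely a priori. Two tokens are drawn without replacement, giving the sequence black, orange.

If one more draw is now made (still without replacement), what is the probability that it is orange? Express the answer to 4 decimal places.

Under each hypothesis, the probability of the observed sequence is: P(data | r = 3) = (3/7)(4/6) = 2/7; P(data | r = 4) = (4/7)(3/6) = 2/7; P(data | r = 6) = (6/7)(1/6) = 1/7.
The prior-weighted likelihoods are 1/3 · 2/7 = 2/21, 1/3 · 2/7 = 2/21, 1/3 · 1/7 = 1/21; with total 5/21.
Normalising, the posterior is P(r = 3 | data) = 2/5, P(r = 4 | data) = 2/5, P(r = 6 | data) = 1/5.
Averaging over the posterior, P(orange next | data) = (3/5)(2/5) + (2/5)(2/5) + (0)(1/5) = 2/5.

0.4000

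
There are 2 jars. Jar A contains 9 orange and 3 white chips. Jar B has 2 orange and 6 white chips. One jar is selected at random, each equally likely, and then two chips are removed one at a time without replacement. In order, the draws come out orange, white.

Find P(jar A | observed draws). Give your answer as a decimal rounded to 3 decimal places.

Compute the likelihood of the observed sequence for each case: P(data | jar A) = (9/12)(3/11) = 9/44; P(data | jar B) = (2/8)(6/7) = 3/14.
Weighting by the prior gives 1/2 · 9/44 = 9/88, 1/2 · 3/14 = 3/28; these sum to 129/616.
So P(jar A | data) = (9/88) / (129/616) = 21/43.

0.488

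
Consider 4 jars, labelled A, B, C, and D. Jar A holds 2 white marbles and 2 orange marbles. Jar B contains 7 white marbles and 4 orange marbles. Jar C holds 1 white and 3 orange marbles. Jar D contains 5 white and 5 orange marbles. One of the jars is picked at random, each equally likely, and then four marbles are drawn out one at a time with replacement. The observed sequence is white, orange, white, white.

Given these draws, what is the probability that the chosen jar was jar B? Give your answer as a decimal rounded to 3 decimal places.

0.407

The likelihood of the observed sequence under each hypothesis: P(data | jar A) = (2/4)(2/4)(2/4)(2/4) = 0.0625; P(data | jar B) = (7/11)(4/11)(7/11)(7/11) = 0.093709; P(data | jar C) = (1/4)(3/4)(1/4)(1/4) = 0.011719; P(data | jar D) = (5/10)(5/10)(5/10)(5/10) = 0.0625.
Weighting by the prior gives 1/4 · 0.0625 = 0.015625, 1/4 · 0.093709 = 0.023427, 1/4 · 0.011719 = 0.0029297, 1/4 · 0.0625 = 0.015625; with total 0.057607.
Therefore the posterior P(jar B | data) = (0.023427) / (0.057607) = 0.40668.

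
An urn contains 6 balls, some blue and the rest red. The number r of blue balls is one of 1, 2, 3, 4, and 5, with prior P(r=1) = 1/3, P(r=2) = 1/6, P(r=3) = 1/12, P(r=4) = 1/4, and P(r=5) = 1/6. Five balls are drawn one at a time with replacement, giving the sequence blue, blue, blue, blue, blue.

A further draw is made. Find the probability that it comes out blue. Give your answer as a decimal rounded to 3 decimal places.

Under each hypothesis, the probability of the observed sequence is: P(data | r = 1) = (1/6)(1/6)(1/6)(1/6)(1/6) = 0.0001286; P(data | r = 2) = (2/6)(2/6)(2/6)(2/6)(2/6) = 0.0041152; P(data | r = 3) = (3/6)(3/6)(3/6)(3/6)(3/6) = 0.03125; P(data | r = 4) = (4/6)(4/6)(4/6)(4/6)(4/6) = 0.13169; P(data | r = 5) = (5/6)(5/6)(5/6)(5/6)(5/6) = 0.40188.
Weighting by the prior gives 1/3 · 0.0001286 = 4.2867e-05, 1/6 · 0.0041152 = 0.00068587, 1/12 · 0.03125 = 0.0026042, 1/4 · 0.13169 = 0.032922, 1/6 · 0.40188 = 0.06698; summing to 0.10323.
The posterior is then P(r = 1 | data) = 0.00041524, P(r = 2 | data) = 0.0066438, P(r = 3 | data) = 0.025226, P(r = 4 | data) = 0.3189, P(r = 5 | data) = 0.64881.
So P(blue next | data) = Σ P(blue next | H) P(H | data) = (1/6)(0.00041524) + (1/3)(0.0066438) + (1/2)(0.025226) + (2/3)(0.3189) + (5/6)(0.64881) = 0.76818.

0.768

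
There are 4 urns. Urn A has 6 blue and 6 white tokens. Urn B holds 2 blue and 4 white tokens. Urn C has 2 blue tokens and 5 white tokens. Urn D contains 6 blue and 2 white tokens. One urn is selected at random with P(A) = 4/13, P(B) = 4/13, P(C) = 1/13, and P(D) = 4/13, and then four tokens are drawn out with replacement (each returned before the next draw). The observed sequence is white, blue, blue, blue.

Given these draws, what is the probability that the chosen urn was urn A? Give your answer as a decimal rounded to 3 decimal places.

0.318

Under each hypothesis, the probability of the observed sequence is: P(data | urn A) = (6/12)(6/12)(6/12)(6/12) = 0.0625; P(data | urn B) = (4/6)(2/6)(2/6)(2/6) = 0.024691; P(data | urn C) = (5/7)(2/7)(2/7)(2/7) = 0.01666; P(data | urn D) = (2/8)(6/8)(6/8)(6/8) = 0.10547.
The prior-weighted likelihoods are 4/13 · 0.0625 = 0.019231, 4/13 · 0.024691 = 0.0075973, 1/13 · 0.01666 = 0.0012815, 4/13 · 0.10547 = 0.032452; these sum to 0.060562.
By Bayes' rule, P(urn A | data) = (0.019231) / (0.060562) = 0.31754.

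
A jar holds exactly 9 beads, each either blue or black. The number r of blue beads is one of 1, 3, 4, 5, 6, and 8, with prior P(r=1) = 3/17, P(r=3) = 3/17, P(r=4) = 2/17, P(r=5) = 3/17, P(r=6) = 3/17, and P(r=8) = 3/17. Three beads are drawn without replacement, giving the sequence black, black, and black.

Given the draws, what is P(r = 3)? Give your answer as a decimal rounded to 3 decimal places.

0.228

Under each hypothesis, the probability of the observed sequence is: P(data | r = 1) = (8/9)(7/8)(6/7) = 0.66667; P(data | r = 3) = (6/9)(5/8)(4/7) = 0.2381; P(data | r = 4) = (5/9)(4/8)(3/7) = 0.11905; P(data | r = 5) = (4/9)(3/8)(2/7) = 0.047619; P(data | r = 6) = (3/9)(2/8)(1/7) = 0.011905; P(data | r = 8) = (1/9)(0/8) = 0.
Multiplying each by its prior: 3/17 · 0.66667 = 0.11765, 3/17 · 0.2381 = 0.042017, 2/17 · 0.11905 = 0.014006, 3/17 · 0.047619 = 0.0084034, 3/17 · 0.011905 = 0.0021008, 3/17 · 0 = 0; these sum to 0.18417.
Hence P(r = 3 | data) = (0.042017) / (0.18417) = 0.22814.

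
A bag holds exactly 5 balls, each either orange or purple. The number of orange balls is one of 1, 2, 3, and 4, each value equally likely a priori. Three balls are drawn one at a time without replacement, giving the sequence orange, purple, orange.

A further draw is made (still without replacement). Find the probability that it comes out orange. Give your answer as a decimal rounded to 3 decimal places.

0.600

The likelihood of the observed sequence under each hypothesis: P(data | r = 1) = (1/5)(4/4)(0/3) = 0; P(data | r = 2) = (2/5)(3/4)(1/3) = 1/10; P(data | r = 3) = (3/5)(2/4)(2/3) = 1/5; P(data | r = 4) = (4/5)(1/4)(3/3) = 1/5.
The prior-weighted likelihoods are 1/4 · 0 = 0, 1/4 · 1/10 = 1/40, 1/4 · 1/5 = 1/20, 1/4 · 1/5 = 1/20; with total 1/8.
The posterior is then P(r = 1 | data) = 0, P(r = 2 | data) = 1/5, P(r = 3 | data) = 2/5, P(r = 4 | data) = 2/5.
So P(orange next | data) = Σ P(orange next | H) P(H | data) = (0)(1/5) + (1/2)(2/5) + (1)(2/5) = 3/5.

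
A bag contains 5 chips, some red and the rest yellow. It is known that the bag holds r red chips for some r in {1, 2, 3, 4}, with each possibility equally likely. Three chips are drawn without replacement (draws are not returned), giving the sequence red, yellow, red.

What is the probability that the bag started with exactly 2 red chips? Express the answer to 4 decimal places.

Under each hypothesis, the probability of the observed sequence is: P(data | r = 1) = (1/5)(4/4)(0/3) = 0; P(data | r = 2) = (2/5)(3/4)(1/3) = 1/10; P(data | r = 3) = (3/5)(2/4)(2/3) = 1/5; P(data | r = 4) = (4/5)(1/4)(3/3) = 1/5.
Multiplying each by its prior: 1/4 · 0 = 0, 1/4 · 1/10 = 1/40, 1/4 · 1/5 = 1/20, 1/4 · 1/5 = 1/20; summing to 1/8.
Therefore the posterior P(r = 2 | data) = (1/40) / (1/8) = 1/5.

0.2000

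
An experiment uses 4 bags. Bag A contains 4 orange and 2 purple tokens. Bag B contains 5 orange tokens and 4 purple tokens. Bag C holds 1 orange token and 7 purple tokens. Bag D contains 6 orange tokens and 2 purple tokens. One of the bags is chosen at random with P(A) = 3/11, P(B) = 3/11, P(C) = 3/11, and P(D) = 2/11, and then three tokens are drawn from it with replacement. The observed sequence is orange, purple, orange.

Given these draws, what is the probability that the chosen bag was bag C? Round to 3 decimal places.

For each hypothesis, P(data | H) works out to: P(data | bag A) = (4/6)(2/6)(4/6) = 0.14815; P(data | bag B) = (5/9)(4/9)(5/9) = 0.13717; P(data | bag C) = (1/8)(7/8)(1/8) = 0.013672; P(data | bag D) = (6/8)(2/8)(6/8) = 0.14062.
Multiplying each by its prior: 3/11 · 0.14815 = 0.040404, 3/11 · 0.13717 = 0.037411, 3/11 · 0.013672 = 0.0037287, 2/11 · 0.14062 = 0.025568; summing to 0.10711.
So P(bag C | data) = (0.0037287) / (0.10711) = 0.034811.

0.035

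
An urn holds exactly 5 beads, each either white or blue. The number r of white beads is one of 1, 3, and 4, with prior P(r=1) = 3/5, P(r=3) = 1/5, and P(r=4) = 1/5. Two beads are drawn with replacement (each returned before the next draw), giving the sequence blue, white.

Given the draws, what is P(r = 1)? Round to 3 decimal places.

Under each hypothesis, the probability of the observed sequence is: P(data | r = 1) = (4/5)(1/5) = 4/25; P(data | r = 3) = (2/5)(3/5) = 6/25; P(data | r = 4) = (1/5)(4/5) = 4/25.
Multiplying each by its prior: 3/5 · 4/25 = 12/125, 1/5 · 6/25 = 6/125, 1/5 · 4/25 = 4/125; these sum to 22/125.
By Bayes' rule, P(r = 1 | data) = (12/125) / (22/125) = 6/11.

0.545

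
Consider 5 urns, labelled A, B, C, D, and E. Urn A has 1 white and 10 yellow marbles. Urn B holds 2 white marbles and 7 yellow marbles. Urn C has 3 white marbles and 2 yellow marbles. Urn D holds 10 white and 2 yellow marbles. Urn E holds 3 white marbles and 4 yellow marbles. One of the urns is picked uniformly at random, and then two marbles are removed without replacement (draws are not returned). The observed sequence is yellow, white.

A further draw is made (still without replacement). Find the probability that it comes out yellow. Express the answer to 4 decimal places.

Compute the likelihood of the observed sequence for each case: P(data | urn A) = (10/11)(1/10) = 0.090909; P(data | urn B) = (7/9)(2/8) = 0.19444; P(data | urn C) = (2/5)(3/4) = 0.3; P(data | urn D) = (2/12)(10/11) = 0.15152; P(data | urn E) = (4/7)(3/6) = 0.28571.
The prior-weighted likelihoods are 1/5 · 0.090909 = 0.018182, 1/5 · 0.19444 = 0.038889, 1/5 · 0.3 = 0.06, 1/5 · 0.15152 = 0.030303, 1/5 · 0.28571 = 0.057143; with total 0.20452.
Dividing through by the total gives posterior P(urn A | data) = 0.088901, P(urn B | data) = 0.19015, P(urn C | data) = 0.29337, P(urn D | data) = 0.14817, P(urn E | data) = 0.2794.
So P(yellow next | data) = Σ P(yellow next | H) P(H | data) = (1)(0.088901) + (6/7)(0.19015) + (1/3)(0.29337) + (1/10)(0.14817) + (3/5)(0.2794) = 0.53214.

0.5321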